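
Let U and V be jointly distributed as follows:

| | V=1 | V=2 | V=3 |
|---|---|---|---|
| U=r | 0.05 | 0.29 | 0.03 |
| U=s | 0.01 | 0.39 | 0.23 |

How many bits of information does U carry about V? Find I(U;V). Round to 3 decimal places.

Marginals: p(U) = (0.3700, 0.6300), p(V) = (0.0600, 0.6800, 0.2600).
I(U;V) = H(U) + H(V) − H(U,V).
H(U) = 0.9507, H(V) = 1.1272, H(U,V) = 1.9697.
I(U;V) = 0.9507 + 1.1272 − 1.9697 = 0.108 bits.

0.108 bits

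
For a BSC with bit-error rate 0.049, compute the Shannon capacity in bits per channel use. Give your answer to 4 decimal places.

0.7179 bits

Binary symmetric channel: C = 1 − h₂(ε) where h₂ is the binary entropy function.
h₂(0.049) = −0.049·log₂0.049 − 0.951·log₂0.951 = 0.2821.
C = 1 − 0.2821 = 0.7179 bits per channel use.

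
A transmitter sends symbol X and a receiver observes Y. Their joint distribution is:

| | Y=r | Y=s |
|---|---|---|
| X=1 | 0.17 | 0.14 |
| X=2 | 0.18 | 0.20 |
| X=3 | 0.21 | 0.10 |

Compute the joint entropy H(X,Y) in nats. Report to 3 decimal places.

1.765 nats

H(X,Y) = −Σ p(x,y)·ln p(x,y) over all 6 cells.
  cell (1,r): −0.17·ln0.17 = 0.3012
  cell (1,s): −0.14·ln0.14 = 0.2753
  cell (2,r): −0.18·ln0.18 = 0.3087
  cell (2,s): −0.20·ln0.20 = 0.3219
  cell (3,r): −0.21·ln0.21 = 0.3277
  cell (3,s): −0.10·ln0.10 = 0.2303
Sum = 1.765 nats.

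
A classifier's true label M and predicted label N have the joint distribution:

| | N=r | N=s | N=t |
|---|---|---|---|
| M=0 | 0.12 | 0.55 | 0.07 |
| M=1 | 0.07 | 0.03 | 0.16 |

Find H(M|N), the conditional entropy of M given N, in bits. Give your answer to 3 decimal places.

Marginals: p(M) = (0.7400, 0.2600), p(N) = (0.1900, 0.5800, 0.2300).
H(M|N) = Σ p(N) · H(M|N=·).
  N=r: p=0.1900, H(M|N=r) = 0.9495
  N=s: p=0.5800, H(M|N=s) = 0.2937
  N=t: p=0.2300, H(M|N=t) = 0.8865
Weighted sum = 0.555 bits.

0.555 bits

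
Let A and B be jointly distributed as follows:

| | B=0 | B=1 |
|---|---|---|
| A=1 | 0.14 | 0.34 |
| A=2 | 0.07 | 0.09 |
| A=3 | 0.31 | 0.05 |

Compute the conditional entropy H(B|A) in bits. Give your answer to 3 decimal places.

Chain rule: H(B|A) = H(A,B) − H(A).
Marginals: p(A) = (0.4800, 0.1600, 0.3600), p(B) = (0.5200, 0.4800).
H(A,B) = 2.2474 bits; H(A) = 1.4619 bits.
H(B|A) = 2.2474 − 1.4619 = 0.785 bits.

0.785 bits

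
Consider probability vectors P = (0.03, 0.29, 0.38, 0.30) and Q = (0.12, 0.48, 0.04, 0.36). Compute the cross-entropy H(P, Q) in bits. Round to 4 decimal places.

H(P,Q) = −Σ p·log₂ q.
  −0.03·log₂(0.12) = 0.09177
  −0.29·log₂(0.48) = 0.30708
  −0.38·log₂(0.04) = 1.76467
  −0.30·log₂(0.36) = 0.44218
H(P,Q) = 2.6057 bits.

2.6057 bits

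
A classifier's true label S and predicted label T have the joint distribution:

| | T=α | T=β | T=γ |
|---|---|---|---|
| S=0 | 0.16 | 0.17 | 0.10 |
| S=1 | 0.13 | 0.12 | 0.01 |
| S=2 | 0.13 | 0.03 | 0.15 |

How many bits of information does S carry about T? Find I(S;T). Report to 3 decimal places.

0.159 bits

Marginals: p(S) = (0.4300, 0.2600, 0.3100), p(T) = (0.4200, 0.3200, 0.2600).
I(S;T) = Σ p(x,y)·log₂[p(x,y)/(p(x)p(y))].
  (0,α): 0.16·log₂(0.8859) = -0.0280
  (0,β): 0.17·log₂(1.2355) = 0.0519
  (0,γ): 0.10·log₂(0.8945) = -0.0161
  (1,α): 0.13·log₂(1.1905) = 0.0327
  (1,β): 0.12·log₂(1.4423) = 0.0634
  (1,γ): 0.01·log₂(0.1479) = -0.0276
  (2,α): 0.13·log₂(0.9985) = -0.0003
  (2,β): 0.03·log₂(0.3024) = -0.0518
  (2,γ): 0.15·log₂(1.8610) = 0.1344
Sum = 0.159 bits.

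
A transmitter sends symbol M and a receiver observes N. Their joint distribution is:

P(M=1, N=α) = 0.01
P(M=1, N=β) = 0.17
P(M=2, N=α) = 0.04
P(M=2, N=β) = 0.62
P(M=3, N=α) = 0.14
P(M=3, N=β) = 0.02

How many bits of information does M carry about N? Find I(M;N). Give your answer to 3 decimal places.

0.341 bits

Marginals: p(M) = (0.1800, 0.6600, 0.1600), p(N) = (0.1900, 0.8100).
I(M;N) = Σ p(x,y)·log₂[p(x,y)/(p(x)p(y))].
  (1,α): 0.01·log₂(0.2924) = -0.0177
  (1,β): 0.17·log₂(1.1660) = 0.0377
  (2,α): 0.04·log₂(0.3190) = -0.0659
  (2,β): 0.62·log₂(1.1597) = 0.1326
  (3,α): 0.14·log₂(4.6053) = 0.3085
  (3,β): 0.02·log₂(0.1543) = -0.0539
Sum = 0.341 bits.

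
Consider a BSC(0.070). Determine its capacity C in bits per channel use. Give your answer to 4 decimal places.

0.6341 bits

Binary symmetric channel: C = 1 − h₂(ε) where h₂ is the binary entropy function.
h₂(0.070) = −0.070·log₂0.070 − 0.930·log₂0.930 = 0.3659.
C = 1 − 0.3659 = 0.6341 bits per channel use.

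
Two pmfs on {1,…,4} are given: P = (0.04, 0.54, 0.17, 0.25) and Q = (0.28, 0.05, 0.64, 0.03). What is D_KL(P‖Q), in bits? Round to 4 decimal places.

2.1811 bits

D(P‖Q) = Σ p·log₂(p/q).
  0.04·log₂(0.04/0.28) = -0.11229
  0.54·log₂(0.54/0.05) = 1.85380
  0.17·log₂(0.17/0.64) = -0.32513
  0.25·log₂(0.25/0.03) = 0.76472
D(P‖Q) = 2.1811 bits.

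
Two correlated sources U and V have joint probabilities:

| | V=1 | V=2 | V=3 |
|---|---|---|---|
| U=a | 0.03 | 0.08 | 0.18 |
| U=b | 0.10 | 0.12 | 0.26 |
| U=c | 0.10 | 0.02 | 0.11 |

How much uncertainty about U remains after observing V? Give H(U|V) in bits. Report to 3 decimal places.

1.446 bits

Marginals: p(U) = (0.2900, 0.4800, 0.2300), p(V) = (0.2300, 0.2200, 0.5500).
H(U|V) = Σ p(V) · H(U|V=·).
  V=1: p=0.2300, H(U|V=1) = 1.4282
  V=2: p=0.2200, H(U|V=2) = 1.3222
  V=3: p=0.5500, H(U|V=3) = 1.5027
Weighted sum = 1.446 bits.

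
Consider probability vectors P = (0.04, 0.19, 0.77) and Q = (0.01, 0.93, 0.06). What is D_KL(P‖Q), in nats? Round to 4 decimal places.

1.7188 nats

D(P‖Q) = Σ p·ln(p/q).
  0.04·ln(0.04/0.01) = 0.05545
  0.19·ln(0.19/0.93) = -0.30175
  0.77·ln(0.77/0.06) = 1.96508
D(P‖Q) = 1.7188 nats.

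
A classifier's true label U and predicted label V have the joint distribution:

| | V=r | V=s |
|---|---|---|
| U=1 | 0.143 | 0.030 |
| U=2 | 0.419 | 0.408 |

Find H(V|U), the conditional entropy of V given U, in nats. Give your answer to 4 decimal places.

0.6530 nats

Chain rule: H(V|U) = H(U,V) − H(U).
Marginals: p(U) = (0.1730, 0.8270), p(V) = (0.5620, 0.4380).
H(U,V) = 1.1136 nats; H(U) = 0.4606 nats.
H(V|U) = 1.1136 − 0.4606 = 0.6530 nats.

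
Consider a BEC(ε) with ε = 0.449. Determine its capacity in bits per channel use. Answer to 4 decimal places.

0.5510 bits

Binary erasure channel: capacity C = 1 − ε.
C = 1 − 0.449 = 0.5510 bits per channel use.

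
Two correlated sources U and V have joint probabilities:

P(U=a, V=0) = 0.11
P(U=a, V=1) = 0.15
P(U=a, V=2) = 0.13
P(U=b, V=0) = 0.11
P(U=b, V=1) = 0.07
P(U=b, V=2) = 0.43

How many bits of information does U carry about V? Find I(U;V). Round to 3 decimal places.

Marginals: p(U) = (0.3900, 0.6100), p(V) = (0.2200, 0.2200, 0.5600).
I(U;V) = H(U) + H(V) − H(U,V).
H(U) = 0.9648, H(V) = 1.4296, H(U,V) = 2.2859.
I(U;V) = 0.9648 + 1.4296 − 2.2859 = 0.109 bits.

0.109 bits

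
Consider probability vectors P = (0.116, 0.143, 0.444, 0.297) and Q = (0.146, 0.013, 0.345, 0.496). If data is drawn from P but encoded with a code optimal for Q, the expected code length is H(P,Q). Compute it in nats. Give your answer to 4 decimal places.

H(P,Q) = −Σ p·ln q.
  −0.116·ln(0.146) = 0.22320
  −0.143·ln(0.013) = 0.62102
  −0.444·ln(0.345) = 0.47251
  −0.297·ln(0.496) = 0.20825
H(P,Q) = 1.5250 nats.

1.5250 nats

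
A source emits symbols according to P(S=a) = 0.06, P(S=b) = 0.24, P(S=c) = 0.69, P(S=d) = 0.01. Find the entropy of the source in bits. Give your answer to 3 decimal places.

1.173 bits

H(S) = −Σ p·log₂ p.
  −(0.06)·log₂(0.06) = 0.2435
  −(0.24)·log₂(0.24) = 0.4941
  −(0.69)·log₂(0.69) = 0.3694
  −(0.01)·log₂(0.01) = 0.0664
Sum: 0.2435 + 0.4941 + 0.3694 + 0.0664 = 1.173 bits.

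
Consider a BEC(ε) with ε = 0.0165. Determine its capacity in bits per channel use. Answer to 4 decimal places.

Binary erasure channel: capacity C = 1 − ε.
C = 1 − 0.0165 = 0.9835 bits per channel use.

0.9835 bits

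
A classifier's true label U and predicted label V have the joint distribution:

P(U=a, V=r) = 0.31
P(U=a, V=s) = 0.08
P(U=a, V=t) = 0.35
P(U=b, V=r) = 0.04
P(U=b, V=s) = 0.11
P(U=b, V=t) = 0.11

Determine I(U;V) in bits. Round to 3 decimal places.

0.096 bits

Marginals: p(U) = (0.7400, 0.2600), p(V) = (0.3500, 0.1900, 0.4600).
I(U;V) = Σ p(x,y)·log₂[p(x,y)/(p(x)p(y))].
  (a,r): 0.31·log₂(1.1969) = 0.0804
  (a,s): 0.08·log₂(0.5690) = -0.0651
  (a,t): 0.35·log₂(1.0282) = 0.0140
  (b,r): 0.04·log₂(0.4396) = -0.0474
  (b,s): 0.11·log₂(2.2267) = 0.1270
  (b,t): 0.11·log₂(0.9197) = -0.0133
Sum = 0.096 bits.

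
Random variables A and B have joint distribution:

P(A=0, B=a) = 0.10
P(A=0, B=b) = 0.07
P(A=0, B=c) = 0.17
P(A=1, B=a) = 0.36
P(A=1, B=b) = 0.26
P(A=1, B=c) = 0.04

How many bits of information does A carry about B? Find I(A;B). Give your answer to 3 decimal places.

0.184 bits

Marginals: p(A) = (0.3400, 0.6600), p(B) = (0.4600, 0.3300, 0.2100).
I(A;B) = Σ p(x,y)·log₂[p(x,y)/(p(x)p(y))].
  (0,a): 0.10·log₂(0.6394) = -0.0645
  (0,b): 0.07·log₂(0.6239) = -0.0476
  (0,c): 0.17·log₂(2.3810) = 0.2128
  (1,a): 0.36·log₂(1.1858) = 0.0885
  (1,b): 0.26·log₂(1.1938) = 0.0664
  (1,c): 0.04·log₂(0.2886) = -0.0717
Sum = 0.184 bits.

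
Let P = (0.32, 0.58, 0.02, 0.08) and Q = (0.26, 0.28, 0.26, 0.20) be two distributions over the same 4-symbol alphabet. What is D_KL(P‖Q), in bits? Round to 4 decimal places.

D(P‖Q) = Σ p·log₂(p/q).
  0.32·log₂(0.32/0.26) = 0.09586
  0.58·log₂(0.58/0.28) = 0.60936
  0.02·log₂(0.02/0.26) = -0.07401
  0.08·log₂(0.08/0.20) = -0.10575
D(P‖Q) = 0.5255 bits.

0.5255 bits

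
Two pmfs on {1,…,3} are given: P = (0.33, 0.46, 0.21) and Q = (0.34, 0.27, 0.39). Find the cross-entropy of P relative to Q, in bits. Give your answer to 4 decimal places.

1.6678 bits

H(P,Q) = −Σ p·log₂ q.
  −0.33·log₂(0.34) = 0.51361
  −0.46·log₂(0.27) = 0.86893
  −0.21·log₂(0.39) = 0.28528
H(P,Q) = 1.6678 bits.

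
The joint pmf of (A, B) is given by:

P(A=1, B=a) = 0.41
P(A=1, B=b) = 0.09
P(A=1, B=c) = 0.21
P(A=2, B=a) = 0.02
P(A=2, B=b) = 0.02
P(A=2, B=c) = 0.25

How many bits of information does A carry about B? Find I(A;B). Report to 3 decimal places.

0.219 bits

Marginals: p(A) = (0.7100, 0.2900), p(B) = (0.4300, 0.1100, 0.4600).
I(A;B) = Σ p(x,y)·log₂[p(x,y)/(p(x)p(y))].
  (1,a): 0.41·log₂(1.3429) = 0.1744
  (1,b): 0.09·log₂(1.1524) = 0.0184
  (1,c): 0.21·log₂(0.6430) = -0.1338
  (2,a): 0.02·log₂(0.1604) = -0.0528
  (2,b): 0.02·log₂(0.6270) = -0.0135
  (2,c): 0.25·log₂(1.8741) = 0.2265
Sum = 0.219 bits.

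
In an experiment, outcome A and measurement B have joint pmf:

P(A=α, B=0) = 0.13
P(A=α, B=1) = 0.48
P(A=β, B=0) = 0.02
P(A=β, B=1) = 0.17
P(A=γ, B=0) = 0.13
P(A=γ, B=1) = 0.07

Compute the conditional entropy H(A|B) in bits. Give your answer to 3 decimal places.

1.234 bits

Marginals: p(A) = (0.6100, 0.1900, 0.2000), p(B) = (0.2800, 0.7200).
H(A|B) = Σ p(B) · H(A|B=·).
  B=0: p=0.2800, H(A|B=0) = 1.2998
  B=1: p=0.7200, H(A|B=1) = 1.2086
Weighted sum = 1.234 bits.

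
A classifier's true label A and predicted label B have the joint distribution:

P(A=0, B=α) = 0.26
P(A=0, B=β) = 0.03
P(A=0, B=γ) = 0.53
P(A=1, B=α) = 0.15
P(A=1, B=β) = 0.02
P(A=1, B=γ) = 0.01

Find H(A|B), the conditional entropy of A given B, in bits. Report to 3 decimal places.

Chain rule: H(A|B) = H(A,B) − H(B).
Marginals: p(A) = (0.8200, 0.1800), p(B) = (0.4100, 0.0500, 0.5400).
H(A,B) = 1.7324 bits; H(B) = 1.2235 bits.
H(A|B) = 1.7324 − 1.2235 = 0.509 bits.

0.509 bits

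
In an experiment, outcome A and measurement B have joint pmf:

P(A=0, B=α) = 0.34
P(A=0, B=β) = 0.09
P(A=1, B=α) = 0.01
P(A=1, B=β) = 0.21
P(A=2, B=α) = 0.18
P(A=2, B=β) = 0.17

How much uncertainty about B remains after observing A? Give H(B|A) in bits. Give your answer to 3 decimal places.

Marginals: p(A) = (0.4300, 0.2200, 0.3500), p(B) = (0.5300, 0.4700).
H(B|A) = Σ p(A) · H(B|A=·).
  A=0: p=0.4300, H(B|A=0) = 0.7401
  A=1: p=0.2200, H(B|A=1) = 0.2668
  A=2: p=0.3500, H(B|A=2) = 0.9994
Weighted sum = 0.727 bits.

0.727 bits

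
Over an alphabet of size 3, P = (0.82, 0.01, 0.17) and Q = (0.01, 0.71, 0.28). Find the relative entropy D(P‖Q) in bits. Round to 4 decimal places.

5.0293 bits

D(P‖Q) = Σ p·log₂(p/q).
  0.82·log₂(0.82/0.01) = 5.21319
  0.01·log₂(0.01/0.71) = -0.06150
  0.17·log₂(0.17/0.28) = -0.12238
D(P‖Q) = 5.0293 bits.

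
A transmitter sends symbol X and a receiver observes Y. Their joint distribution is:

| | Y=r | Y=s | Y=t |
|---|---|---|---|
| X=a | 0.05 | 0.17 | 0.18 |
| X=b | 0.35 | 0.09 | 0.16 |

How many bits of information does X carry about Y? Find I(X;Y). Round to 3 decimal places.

Marginals: p(X) = (0.4000, 0.6000), p(Y) = (0.4000, 0.2600, 0.3400).
I(X;Y) = Σ p(x,y)·log₂[p(x,y)/(p(x)p(y))].
  (a,r): 0.05·log₂(0.3125) = -0.0839
  (a,s): 0.17·log₂(1.6346) = 0.1205
  (a,t): 0.18·log₂(1.3235) = 0.0728
  (b,r): 0.35·log₂(1.4583) = 0.1905
  (b,s): 0.09·log₂(0.5769) = -0.0714
  (b,t): 0.16·log₂(0.7843) = -0.0561
Sum = 0.172 bits.

0.172 bits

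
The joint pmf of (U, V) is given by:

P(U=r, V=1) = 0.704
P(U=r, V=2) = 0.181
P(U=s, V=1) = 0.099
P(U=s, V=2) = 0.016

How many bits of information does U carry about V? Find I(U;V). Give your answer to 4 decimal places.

0.0021 bits

Marginals: p(U) = (0.8850, 0.1150), p(V) = (0.8030, 0.1970).
I(U;V) = H(U) + H(V) − H(U,V).
H(U) = 0.5148, H(V) = 0.7159, H(U,V) = 1.2286.
I(U;V) = 0.5148 + 0.7159 − 1.2286 = 0.0021 bits.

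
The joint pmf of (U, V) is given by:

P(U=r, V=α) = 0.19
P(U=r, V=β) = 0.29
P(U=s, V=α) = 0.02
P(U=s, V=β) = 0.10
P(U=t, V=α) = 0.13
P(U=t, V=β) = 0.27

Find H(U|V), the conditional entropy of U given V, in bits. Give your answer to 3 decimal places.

1.386 bits

Chain rule: H(U|V) = H(U,V) − H(V).
Marginals: p(U) = (0.4800, 0.1200, 0.4000), p(V) = (0.3400, 0.6600).
H(U,V) = 2.3109 bits; H(V) = 0.9248 bits.
H(U|V) = 2.3109 − 0.9248 = 1.386 bits.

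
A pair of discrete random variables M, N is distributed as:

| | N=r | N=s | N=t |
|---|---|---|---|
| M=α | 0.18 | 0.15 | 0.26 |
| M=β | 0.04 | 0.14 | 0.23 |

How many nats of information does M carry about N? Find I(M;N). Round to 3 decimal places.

0.033 nats

Marginals: p(M) = (0.5900, 0.4100), p(N) = (0.2200, 0.2900, 0.4900).
I(M;N) = H(M) + H(N) − H(M,N).
H(M) = 0.6769, H(N) = 1.0416, H(M,N) = 1.6855.
I(M;N) = 0.6769 + 1.0416 − 1.6855 = 0.033 nats.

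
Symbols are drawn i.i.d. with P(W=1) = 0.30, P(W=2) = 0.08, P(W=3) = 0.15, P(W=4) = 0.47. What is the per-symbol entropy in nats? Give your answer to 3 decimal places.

H(W) = −Σ p·ln p.
  −(0.30)·ln(0.30) = 0.3612
  −(0.08)·ln(0.08) = 0.2021
  −(0.15)·ln(0.15) = 0.2846
  −(0.47)·ln(0.47) = 0.3549
Sum: 0.3612 + 0.2021 + 0.2846 + 0.3549 = 1.203 nats.

1.203 nats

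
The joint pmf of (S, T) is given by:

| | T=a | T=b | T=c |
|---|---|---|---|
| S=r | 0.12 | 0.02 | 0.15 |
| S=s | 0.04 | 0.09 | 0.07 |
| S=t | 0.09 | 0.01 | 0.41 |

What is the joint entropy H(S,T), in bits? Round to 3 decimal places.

H(S,T) = −Σ p(x,y)·log₂ p(x,y) over all 9 cells.
  cell (r,a): −0.12·log₂0.12 = 0.3671
  cell (r,b): −0.02·log₂0.02 = 0.1129
  cell (r,c): −0.15·log₂0.15 = 0.4105
  cell (s,a): −0.04·log₂0.04 = 0.1858
  cell (s,b): −0.09·log₂0.09 = 0.3127
  cell (s,c): −0.07·log₂0.07 = 0.2686
  cell (t,a): −0.09·log₂0.09 = 0.3127
  cell (t,b): −0.01·log₂0.01 = 0.0664
  cell (t,c): −0.41·log₂0.41 = 0.5274
Sum = 2.564 bits.

2.564 bits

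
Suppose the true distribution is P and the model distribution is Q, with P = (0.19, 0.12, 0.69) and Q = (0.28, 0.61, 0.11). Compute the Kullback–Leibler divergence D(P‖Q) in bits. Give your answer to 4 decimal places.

1.4401 bits

D(P‖Q) = Σ p·log₂(p/q).
  0.19·log₂(0.19/0.28) = -0.10629
  0.12·log₂(0.12/0.61) = -0.28149
  0.69·log₂(0.69/0.11) = 1.82787
D(P‖Q) = 1.4401 bits.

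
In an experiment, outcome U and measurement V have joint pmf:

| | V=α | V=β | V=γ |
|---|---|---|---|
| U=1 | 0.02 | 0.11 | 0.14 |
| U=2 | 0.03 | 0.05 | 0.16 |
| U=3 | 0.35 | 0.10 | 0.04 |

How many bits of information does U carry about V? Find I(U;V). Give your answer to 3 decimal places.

Marginals: p(U) = (0.2700, 0.2400, 0.4900), p(V) = (0.4000, 0.2600, 0.3400).
I(U;V) = H(U) + H(V) − H(U,V).
H(U) = 1.5084, H(V) = 1.5632, H(U,V) = 2.6992.
I(U;V) = 1.5084 + 1.5632 − 2.6992 = 0.372 bits.

0.372 bits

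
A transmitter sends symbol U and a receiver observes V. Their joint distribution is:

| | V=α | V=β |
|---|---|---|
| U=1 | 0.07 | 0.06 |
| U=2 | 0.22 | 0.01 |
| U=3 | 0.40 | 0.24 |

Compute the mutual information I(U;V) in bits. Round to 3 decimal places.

0.094 bits

Marginals: p(U) = (0.1300, 0.2300, 0.6400), p(V) = (0.6900, 0.3100).
I(U;V) = H(U) + H(V) − H(U,V).
H(U) = 1.2824, H(V) = 0.8932, H(U,V) = 2.0820.
I(U;V) = 1.2824 + 0.8932 − 2.0820 = 0.094 bits.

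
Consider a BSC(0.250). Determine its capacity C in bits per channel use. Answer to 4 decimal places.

Binary symmetric channel: C = 1 − h₂(ε) where h₂ is the binary entropy function.
h₂(0.250) = −0.250·log₂0.250 − 0.750·log₂0.750 = 0.8113.
C = 1 − 0.8113 = 0.1887 bits per channel use.

0.1887 bits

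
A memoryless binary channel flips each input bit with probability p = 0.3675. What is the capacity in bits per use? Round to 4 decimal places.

Binary symmetric channel: C = 1 − h₂(ε) where h₂ is the binary entropy function.
h₂(0.3675) = −0.3675·log₂0.3675 − 0.6325·log₂0.6325 = 0.9487.
C = 1 − 0.9487 = 0.0513 bits per channel use.

0.0513 bits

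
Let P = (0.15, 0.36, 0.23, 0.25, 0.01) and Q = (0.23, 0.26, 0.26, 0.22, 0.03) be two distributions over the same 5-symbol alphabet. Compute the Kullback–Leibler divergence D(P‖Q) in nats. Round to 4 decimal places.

D(P‖Q) = Σ p·ln(p/q).
  0.15·ln(0.15/0.23) = -0.06412
  0.36·ln(0.36/0.26) = 0.11715
  0.23·ln(0.23/0.26) = -0.02820
  0.25·ln(0.25/0.22) = 0.03196
  0.01·ln(0.01/0.03) = -0.01099
D(P‖Q) = 0.0458 nats.

0.0458 nats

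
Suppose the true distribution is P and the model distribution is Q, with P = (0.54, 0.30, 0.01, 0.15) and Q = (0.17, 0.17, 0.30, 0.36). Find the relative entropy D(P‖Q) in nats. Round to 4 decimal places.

D(P‖Q) = Σ p·ln(p/q).
  0.54·ln(0.54/0.17) = 0.62412
  0.30·ln(0.30/0.17) = 0.17040
  0.01·ln(0.01/0.30) = -0.03401
  0.15·ln(0.15/0.36) = -0.13132
D(P‖Q) = 0.6292 nats.

0.6292 nats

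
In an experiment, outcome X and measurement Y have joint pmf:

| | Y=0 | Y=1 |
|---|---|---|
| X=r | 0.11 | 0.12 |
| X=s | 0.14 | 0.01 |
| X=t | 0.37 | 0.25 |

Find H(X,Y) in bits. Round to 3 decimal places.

2.212 bits

H(X,Y) = −Σ p(x,y)·log₂ p(x,y) over all 6 cells.
  cell (r,0): −0.11·log₂0.11 = 0.3503
  cell (r,1): −0.12·log₂0.12 = 0.3671
  cell (s,0): −0.14·log₂0.14 = 0.3971
  cell (s,1): −0.01·log₂0.01 = 0.0664
  cell (t,0): −0.37·log₂0.37 = 0.5307
  cell (t,1): −0.25·log₂0.25 = 0.5000
Sum = 2.212 bits.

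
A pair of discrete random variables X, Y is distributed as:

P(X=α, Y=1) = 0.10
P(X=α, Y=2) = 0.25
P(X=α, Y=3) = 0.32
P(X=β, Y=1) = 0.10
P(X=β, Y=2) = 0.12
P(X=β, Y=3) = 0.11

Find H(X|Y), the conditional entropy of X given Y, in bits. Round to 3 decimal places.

Chain rule: H(X|Y) = H(X,Y) − H(Y).
Marginals: p(X) = (0.6700, 0.3300), p(Y) = (0.2000, 0.3700, 0.4300).
H(X,Y) = 2.4078 bits; H(Y) = 1.5187 bits.
H(X|Y) = 2.4078 − 1.5187 = 0.889 bits.

0.889 bits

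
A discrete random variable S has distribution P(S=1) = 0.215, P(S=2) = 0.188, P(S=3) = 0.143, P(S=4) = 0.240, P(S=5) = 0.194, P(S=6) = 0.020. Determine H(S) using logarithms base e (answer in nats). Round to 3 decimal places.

H(S) = −Σ p·ln p.
  −(0.215)·ln(0.215) = 0.3305
  −(0.188)·ln(0.188) = 0.3142
  −(0.143)·ln(0.143) = 0.2781
  −(0.240)·ln(0.240) = 0.3425
  −(0.194)·ln(0.194) = 0.3181
  −(0.020)·ln(0.020) = 0.0782
Sum: 0.3305 + 0.3142 + 0.2781 + 0.3425 + 0.3181 + 0.0782 = 1.662 nats.

1.662 nats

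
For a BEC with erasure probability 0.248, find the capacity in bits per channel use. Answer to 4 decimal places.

Binary erasure channel: capacity C = 1 − ε.
C = 1 − 0.248 = 0.7520 bits per channel use.

0.7520 bits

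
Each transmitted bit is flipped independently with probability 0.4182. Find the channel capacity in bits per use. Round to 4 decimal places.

Binary symmetric channel: C = 1 − h₂(ε) where h₂ is the binary entropy function.
h₂(0.4182) = −0.4182·log₂0.4182 − 0.5818·log₂0.5818 = 0.9806.
C = 1 − 0.9806 = 0.0194 bits per channel use.

0.0194 bits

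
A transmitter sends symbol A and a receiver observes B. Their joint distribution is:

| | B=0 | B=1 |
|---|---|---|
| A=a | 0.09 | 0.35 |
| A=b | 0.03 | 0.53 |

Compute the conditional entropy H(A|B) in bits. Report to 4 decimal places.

Chain rule: H(A|B) = H(A,B) − H(B).
Marginals: p(A) = (0.4400, 0.5600), p(B) = (0.1200, 0.8800).
H(A,B) = 1.4800 bits; H(B) = 0.5294 bits.
H(A|B) = 1.4800 − 0.5294 = 0.9506 bits.

0.9506 bits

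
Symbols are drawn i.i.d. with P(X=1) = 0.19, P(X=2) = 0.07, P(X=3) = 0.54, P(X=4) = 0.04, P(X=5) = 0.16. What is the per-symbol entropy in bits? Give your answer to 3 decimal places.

H(X) = −Σ p·log₂ p.
  −(0.19)·log₂(0.19) = 0.4552
  −(0.07)·log₂(0.07) = 0.2686
  −(0.54)·log₂(0.54) = 0.4800
  −(0.04)·log₂(0.04) = 0.1858
  −(0.16)·log₂(0.16) = 0.4230
Sum: 0.4552 + 0.2686 + 0.4800 + 0.1858 + 0.4230 = 1.813 bits.

1.813 bits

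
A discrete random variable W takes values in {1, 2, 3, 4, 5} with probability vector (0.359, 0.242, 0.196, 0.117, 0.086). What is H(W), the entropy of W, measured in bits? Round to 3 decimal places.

H(W) = −Σ p·log₂ p.
  −(0.359)·log₂(0.359) = 0.5306
  −(0.242)·log₂(0.242) = 0.4954
  −(0.196)·log₂(0.196) = 0.4608
  −(0.117)·log₂(0.117) = 0.3622
  −(0.086)·log₂(0.086) = 0.3044
Sum: 0.5306 + 0.4954 + 0.4608 + 0.3622 + 0.3044 = 2.153 bits.

2.153 bits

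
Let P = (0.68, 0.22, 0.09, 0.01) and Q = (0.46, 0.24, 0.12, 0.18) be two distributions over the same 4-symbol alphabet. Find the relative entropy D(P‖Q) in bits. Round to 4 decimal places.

D(P‖Q) = Σ p·log₂(p/q).
  0.68·log₂(0.68/0.46) = 0.38345
  0.22·log₂(0.22/0.24) = -0.02762
  0.09·log₂(0.09/0.12) = -0.03735
  0.01·log₂(0.01/0.18) = -0.04170
D(P‖Q) = 0.2768 bits.

0.2768 bits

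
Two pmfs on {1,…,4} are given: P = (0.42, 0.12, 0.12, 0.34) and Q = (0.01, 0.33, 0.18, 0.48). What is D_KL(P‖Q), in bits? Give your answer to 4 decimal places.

D(P‖Q) = Σ p·log₂(p/q).
  0.42·log₂(0.42/0.01) = 2.26477
  0.12·log₂(0.12/0.33) = -0.17513
  0.12·log₂(0.12/0.18) = -0.07020
  0.34·log₂(0.34/0.48) = -0.16915
D(P‖Q) = 1.8503 bits.

1.8503 bits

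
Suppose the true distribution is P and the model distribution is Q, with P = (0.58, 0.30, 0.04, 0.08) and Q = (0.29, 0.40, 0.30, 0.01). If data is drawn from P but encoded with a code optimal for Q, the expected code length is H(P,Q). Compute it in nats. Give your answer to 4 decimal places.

H(P,Q) = −Σ p·ln q.
  −0.58·ln(0.29) = 0.71797
  −0.30·ln(0.40) = 0.27489
  −0.04·ln(0.30) = 0.04816
  −0.08·ln(0.01) = 0.36841
H(P,Q) = 1.4094 nats.

1.4094 nats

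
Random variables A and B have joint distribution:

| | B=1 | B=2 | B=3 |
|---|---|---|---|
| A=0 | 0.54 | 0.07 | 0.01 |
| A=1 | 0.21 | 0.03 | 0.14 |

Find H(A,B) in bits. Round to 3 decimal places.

H(A,B) = −Σ p(x,y)·log₂ p(x,y) over all 6 cells.
  cell (0,1): −0.54·log₂0.54 = 0.4800
  cell (0,2): −0.07·log₂0.07 = 0.2686
  cell (0,3): −0.01·log₂0.01 = 0.0664
  cell (1,1): −0.21·log₂0.21 = 0.4728
  cell (1,2): −0.03·log₂0.03 = 0.1518
  cell (1,3): −0.14·log₂0.14 = 0.3971
Sum = 1.837 bits.

1.837 bits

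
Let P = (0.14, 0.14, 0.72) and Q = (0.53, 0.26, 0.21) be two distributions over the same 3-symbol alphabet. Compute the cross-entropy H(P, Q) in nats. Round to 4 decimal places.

1.4011 nats

H(P,Q) = −Σ p·ln q.
  −0.14·ln(0.53) = 0.08888
  −0.14·ln(0.26) = 0.18859
  −0.72·ln(0.21) = 1.12367
H(P,Q) = 1.4011 nats.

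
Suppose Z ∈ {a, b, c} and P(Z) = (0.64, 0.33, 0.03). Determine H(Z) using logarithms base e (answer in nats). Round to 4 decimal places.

0.7567 nats

H(Z) = −Σ p·ln p.
  −(0.64)·ln(0.64) = 0.28562
  −(0.33)·ln(0.33) = 0.36586
  −(0.03)·ln(0.03) = 0.10520
Sum: 0.28562 + 0.36586 + 0.10520 = 0.7567 nats.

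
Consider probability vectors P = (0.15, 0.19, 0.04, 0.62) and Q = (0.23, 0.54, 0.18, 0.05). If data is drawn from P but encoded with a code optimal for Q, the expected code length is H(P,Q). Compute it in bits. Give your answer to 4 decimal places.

H(P,Q) = −Σ p·log₂ q.
  −0.15·log₂(0.23) = 0.31804
  −0.19·log₂(0.54) = 0.16890
  −0.04·log₂(0.18) = 0.09896
  −0.62·log₂(0.05) = 2.67960
H(P,Q) = 3.2655 bits.

3.2655 bits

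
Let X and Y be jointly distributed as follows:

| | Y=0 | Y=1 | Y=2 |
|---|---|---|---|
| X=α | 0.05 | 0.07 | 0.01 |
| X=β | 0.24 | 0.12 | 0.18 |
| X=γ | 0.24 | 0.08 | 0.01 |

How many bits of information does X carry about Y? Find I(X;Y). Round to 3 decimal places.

0.141 bits

Marginals: p(X) = (0.1300, 0.5400, 0.3300), p(Y) = (0.5300, 0.2700, 0.2000).
I(X;Y) = Σ p(x,y)·log₂[p(x,y)/(p(x)p(y))].
  (α,0): 0.05·log₂(0.7257) = -0.0231
  (α,1): 0.07·log₂(1.9943) = 0.0697
  (α,2): 0.01·log₂(0.3846) = -0.0138
  (β,0): 0.24·log₂(0.8386) = -0.0610
  (β,1): 0.12·log₂(0.8230) = -0.0337
  (β,2): 0.18·log₂(1.6667) = 0.1327
  (γ,0): 0.24·log₂(1.3722) = 0.1096
  (γ,1): 0.08·log₂(0.8979) = -0.0124
  (γ,2): 0.01·log₂(0.1515) = -0.0272
Sum = 0.141 bits.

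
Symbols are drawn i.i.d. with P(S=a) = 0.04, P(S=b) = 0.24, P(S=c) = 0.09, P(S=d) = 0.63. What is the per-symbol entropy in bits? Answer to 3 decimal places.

H(S) = −Σ p·log₂ p.
  −(0.04)·log₂(0.04) = 0.1858
  −(0.24)·log₂(0.24) = 0.4941
  −(0.09)·log₂(0.09) = 0.3127
  −(0.63)·log₂(0.63) = 0.4199
Sum: 0.1858 + 0.4941 + 0.3127 + 0.4199 = 1.412 bits.

1.412 bits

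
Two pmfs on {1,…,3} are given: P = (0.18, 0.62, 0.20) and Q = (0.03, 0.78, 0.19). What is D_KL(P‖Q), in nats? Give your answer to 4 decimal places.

D(P‖Q) = Σ p·ln(p/q).
  0.18·ln(0.18/0.03) = 0.32252
  0.62·ln(0.62/0.78) = -0.14234
  0.20·ln(0.20/0.19) = 0.01026
D(P‖Q) = 0.1904 nats.

0.1904 nats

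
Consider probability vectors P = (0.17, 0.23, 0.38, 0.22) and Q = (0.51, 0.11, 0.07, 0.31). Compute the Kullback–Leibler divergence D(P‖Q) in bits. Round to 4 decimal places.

D(P‖Q) = Σ p·log₂(p/q).
  0.17·log₂(0.17/0.51) = -0.26944
  0.23·log₂(0.23/0.11) = 0.24475
  0.38·log₂(0.38/0.07) = 0.92742
  0.22·log₂(0.22/0.31) = -0.10885
D(P‖Q) = 0.7939 bits.

0.7939 bits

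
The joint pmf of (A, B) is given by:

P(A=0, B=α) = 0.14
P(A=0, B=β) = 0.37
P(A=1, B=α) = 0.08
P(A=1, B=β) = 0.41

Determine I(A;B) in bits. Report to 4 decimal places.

0.0131 bits

Marginals: p(A) = (0.5100, 0.4900), p(B) = (0.2200, 0.7800).
I(A;B) = Σ p(x,y)·log₂[p(x,y)/(p(x)p(y))].
  (0,α): 0.14·log₂(1.2478) = 0.04471
  (0,β): 0.37·log₂(0.9301) = -0.03867
  (1,α): 0.08·log₂(0.7421) = -0.03442
  (1,β): 0.41·log₂(1.0727) = 0.04153
Sum = 0.0131 bits.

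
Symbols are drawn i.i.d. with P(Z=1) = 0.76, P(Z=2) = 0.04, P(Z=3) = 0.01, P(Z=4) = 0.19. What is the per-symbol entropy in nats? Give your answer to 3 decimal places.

H(Z) = −Σ p·ln p.
  −(0.76)·ln(0.76) = 0.2086
  −(0.04)·ln(0.04) = 0.1288
  −(0.01)·ln(0.01) = 0.0461
  −(0.19)·ln(0.19) = 0.3155
Sum: 0.2086 + 0.1288 + 0.0461 + 0.3155 = 0.699 nats.

0.699 nats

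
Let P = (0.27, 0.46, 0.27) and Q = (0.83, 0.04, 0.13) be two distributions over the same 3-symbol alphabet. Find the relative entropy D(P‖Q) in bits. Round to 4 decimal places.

D(P‖Q) = Σ p·log₂(p/q).
  0.27·log₂(0.27/0.83) = -0.43744
  0.46·log₂(0.46/0.04) = 1.62084
  0.27·log₂(0.27/0.13) = 0.28470
D(P‖Q) = 1.4681 bits.

1.4681 bits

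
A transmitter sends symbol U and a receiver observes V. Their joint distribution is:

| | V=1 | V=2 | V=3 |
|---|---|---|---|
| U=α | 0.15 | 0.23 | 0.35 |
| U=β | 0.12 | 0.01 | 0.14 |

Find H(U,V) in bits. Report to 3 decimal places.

H(U,V) = −Σ p(x,y)·log₂ p(x,y) over all 6 cells.
  cell (α,1): −0.15·log₂0.15 = 0.4105
  cell (α,2): −0.23·log₂0.23 = 0.4877
  cell (α,3): −0.35·log₂0.35 = 0.5301
  cell (β,1): −0.12·log₂0.12 = 0.3671
  cell (β,2): −0.01·log₂0.01 = 0.0664
  cell (β,3): −0.14·log₂0.14 = 0.3971
Sum = 2.259 bits.

2.259 bits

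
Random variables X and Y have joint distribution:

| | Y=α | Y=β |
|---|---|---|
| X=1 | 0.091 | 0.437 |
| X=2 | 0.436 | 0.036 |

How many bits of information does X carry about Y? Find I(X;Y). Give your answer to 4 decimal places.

Marginals: p(X) = (0.5280, 0.4720), p(Y) = (0.5270, 0.4730).
I(X;Y) = Σ p(x,y)·log₂[p(x,y)/(p(x)p(y))].
  (1,α): 0.091·log₂(0.3270) = -0.14674
  (1,β): 0.437·log₂(1.7498) = 0.35274
  (2,α): 0.436·log₂(1.7528) = 0.35301
  (2,β): 0.036·log₂(0.1612) = -0.09477
Sum = 0.4642 bits.

0.4642 bits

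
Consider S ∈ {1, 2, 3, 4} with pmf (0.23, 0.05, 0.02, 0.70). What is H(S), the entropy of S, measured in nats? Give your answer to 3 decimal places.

H(S) = −Σ p·ln p.
  −(0.23)·ln(0.23) = 0.3380
  −(0.05)·ln(0.05) = 0.1498
  −(0.02)·ln(0.02) = 0.0782
  −(0.70)·ln(0.70) = 0.2497
Sum: 0.3380 + 0.1498 + 0.0782 + 0.2497 = 0.816 nats.

0.816 nats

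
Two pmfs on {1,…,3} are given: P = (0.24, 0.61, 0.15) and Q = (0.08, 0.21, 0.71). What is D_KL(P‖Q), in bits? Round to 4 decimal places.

D(P‖Q) = Σ p·log₂(p/q).
  0.24·log₂(0.24/0.08) = 0.38039
  0.61·log₂(0.61/0.21) = 0.93844
  0.15·log₂(0.15/0.71) = -0.33643
D(P‖Q) = 0.9824 bits.

0.9824 bits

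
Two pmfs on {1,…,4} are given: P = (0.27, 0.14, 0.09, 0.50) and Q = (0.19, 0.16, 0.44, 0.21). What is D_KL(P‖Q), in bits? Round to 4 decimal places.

0.5296 bits

D(P‖Q) = Σ p·log₂(p/q).
  0.27·log₂(0.27/0.19) = 0.13688
  0.14·log₂(0.14/0.16) = -0.02697
  0.09·log₂(0.09/0.44) = -0.20606
  0.50·log₂(0.50/0.21) = 0.62577
D(P‖Q) = 0.5296 bits.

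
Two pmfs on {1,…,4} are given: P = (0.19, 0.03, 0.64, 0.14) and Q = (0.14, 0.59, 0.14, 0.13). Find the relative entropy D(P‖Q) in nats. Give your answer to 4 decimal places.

0.9517 nats

D(P‖Q) = Σ p·ln(p/q).
  0.19·ln(0.19/0.14) = 0.05802
  0.03·ln(0.03/0.59) = -0.08937
  0.64·ln(0.64/0.14) = 0.97269
  0.14·ln(0.14/0.13) = 0.01038
D(P‖Q) = 0.9517 nats.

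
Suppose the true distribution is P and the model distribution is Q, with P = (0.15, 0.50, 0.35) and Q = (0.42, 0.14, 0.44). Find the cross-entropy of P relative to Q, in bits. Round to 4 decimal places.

2.0205 bits

H(P,Q) = −Σ p·log₂ q.
  −0.15·log₂(0.42) = 0.18773
  −0.50·log₂(0.14) = 1.41825
  −0.35·log₂(0.44) = 0.41455
H(P,Q) = 2.0205 bits.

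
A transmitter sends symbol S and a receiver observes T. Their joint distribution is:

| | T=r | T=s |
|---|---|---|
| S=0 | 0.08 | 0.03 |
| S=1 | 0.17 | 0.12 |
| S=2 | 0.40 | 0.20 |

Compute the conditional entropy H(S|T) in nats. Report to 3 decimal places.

Marginals: p(S) = (0.1100, 0.2900, 0.6000), p(T) = (0.6500, 0.3500).
H(S|T) = Σ p(T) · H(S|T=·).
  T=r: p=0.6500, H(S|T=r) = 0.9074
  T=s: p=0.3500, H(S|T=s) = 0.8974
Weighted sum = 0.904 nats.

0.904 nats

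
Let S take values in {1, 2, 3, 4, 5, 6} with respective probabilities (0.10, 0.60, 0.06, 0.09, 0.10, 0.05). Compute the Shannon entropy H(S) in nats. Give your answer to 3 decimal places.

1.302 nats

H(S) = −Σ p·ln p.
  −(0.10)·ln(0.10) = 0.2303
  −(0.60)·ln(0.60) = 0.3065
  −(0.06)·ln(0.06) = 0.1688
  −(0.09)·ln(0.09) = 0.2167
  −(0.10)·ln(0.10) = 0.2303
  −(0.05)·ln(0.05) = 0.1498
Sum: 0.2303 + 0.3065 + 0.1688 + 0.2167 + 0.2303 + 0.1498 = 1.302 nats.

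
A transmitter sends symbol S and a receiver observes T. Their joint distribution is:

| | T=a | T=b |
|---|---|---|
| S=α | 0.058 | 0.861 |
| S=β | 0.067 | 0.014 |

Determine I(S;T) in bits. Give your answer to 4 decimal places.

Marginals: p(S) = (0.9190, 0.0810), p(T) = (0.1250, 0.8750).
I(S;T) = H(S) + H(T) − H(S,T).
H(S) = 0.4057, H(T) = 0.5436, H(S,T) = 0.7717.
I(S;T) = 0.4057 + 0.5436 − 0.7717 = 0.1776 bits.

0.1776 bits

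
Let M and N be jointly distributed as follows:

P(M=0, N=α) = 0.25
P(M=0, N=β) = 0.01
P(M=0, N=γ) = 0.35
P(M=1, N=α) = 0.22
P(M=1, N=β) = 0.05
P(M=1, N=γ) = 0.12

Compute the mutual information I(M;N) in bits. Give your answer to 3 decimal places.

Marginals: p(M) = (0.6100, 0.3900), p(N) = (0.4700, 0.0600, 0.4700).
I(M;N) = H(M) + H(N) − H(M,N).
H(M) = 0.9648, H(N) = 1.2674, H(M,N) = 2.1603.
I(M;N) = 0.9648 + 1.2674 − 2.1603 = 0.072 bits.

0.072 bits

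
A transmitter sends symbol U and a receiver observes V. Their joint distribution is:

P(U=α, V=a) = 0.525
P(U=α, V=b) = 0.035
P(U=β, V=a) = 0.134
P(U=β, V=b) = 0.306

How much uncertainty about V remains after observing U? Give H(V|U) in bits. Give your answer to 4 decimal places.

Chain rule: H(V|U) = H(U,V) − H(U).
Marginals: p(U) = (0.5600, 0.4400), p(V) = (0.6590, 0.3410).
H(U,V) = 1.5687 bits; H(U) = 0.9896 bits.
H(V|U) = 1.5687 − 0.9896 = 0.5791 bits.

0.5791 bits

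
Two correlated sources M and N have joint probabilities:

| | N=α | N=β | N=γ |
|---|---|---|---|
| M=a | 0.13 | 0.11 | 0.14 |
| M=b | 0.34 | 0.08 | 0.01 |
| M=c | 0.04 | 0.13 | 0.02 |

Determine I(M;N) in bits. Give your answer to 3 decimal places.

0.267 bits

Marginals: p(M) = (0.3800, 0.4300, 0.1900), p(N) = (0.5100, 0.3200, 0.1700).
I(M;N) = H(M) + H(N) − H(M,N).
H(M) = 1.5092, H(N) = 1.4561, H(M,N) = 2.6984.
I(M;N) = 1.5092 + 1.4561 − 2.6984 = 0.267 bits.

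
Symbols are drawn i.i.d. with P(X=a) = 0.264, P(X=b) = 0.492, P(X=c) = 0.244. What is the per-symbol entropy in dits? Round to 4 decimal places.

0.4537 dits

H(X) = −Σ p·log₁₀ p.
  −(0.264)·log₁₀(0.264) = 0.15270
  −(0.492)·log₁₀(0.492) = 0.15155
  −(0.244)·log₁₀(0.244) = 0.14948
Sum: 0.15270 + 0.15155 + 0.14948 = 0.4537 dits.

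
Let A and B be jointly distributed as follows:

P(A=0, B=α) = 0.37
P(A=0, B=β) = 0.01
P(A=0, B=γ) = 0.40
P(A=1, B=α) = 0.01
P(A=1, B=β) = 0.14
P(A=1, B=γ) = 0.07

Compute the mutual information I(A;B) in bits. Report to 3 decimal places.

Marginals: p(A) = (0.7800, 0.2200), p(B) = (0.3800, 0.1500, 0.4700).
I(A;B) = H(A) + H(B) − H(A,B).
H(A) = 0.7602, H(B) = 1.4530, H(A,B) = 1.8580.
I(A;B) = 0.7602 + 1.4530 − 1.8580 = 0.355 bits.

0.355 bits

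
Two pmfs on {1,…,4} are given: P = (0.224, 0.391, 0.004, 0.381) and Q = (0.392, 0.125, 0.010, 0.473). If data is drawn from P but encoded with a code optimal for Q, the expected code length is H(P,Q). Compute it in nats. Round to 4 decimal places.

H(P,Q) = −Σ p·ln q.
  −0.224·ln(0.392) = 0.20977
  −0.391·ln(0.125) = 0.81306
  −0.004·ln(0.010) = 0.01842
  −0.381·ln(0.473) = 0.28524
H(P,Q) = 1.3265 nats.

1.3265 nats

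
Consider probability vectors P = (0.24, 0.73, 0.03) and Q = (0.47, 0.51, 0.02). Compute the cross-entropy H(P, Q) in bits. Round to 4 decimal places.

H(P,Q) = −Σ p·log₂ q.
  −0.24·log₂(0.47) = 0.26142
  −0.73·log₂(0.51) = 0.70914
  −0.03·log₂(0.02) = 0.16932
H(P,Q) = 1.1399 bits.

1.1399 bits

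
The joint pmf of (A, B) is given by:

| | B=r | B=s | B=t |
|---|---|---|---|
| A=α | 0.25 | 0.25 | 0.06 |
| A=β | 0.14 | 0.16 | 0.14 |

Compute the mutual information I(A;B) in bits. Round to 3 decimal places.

Marginals: p(A) = (0.5600, 0.4400), p(B) = (0.3900, 0.4100, 0.2000).
I(A;B) = Σ p(x,y)·log₂[p(x,y)/(p(x)p(y))].
  (α,r): 0.25·log₂(1.1447) = 0.0487
  (α,s): 0.25·log₂(1.0889) = 0.0307
  (α,t): 0.06·log₂(0.5357) = -0.0540
  (β,r): 0.14·log₂(0.8159) = -0.0411
  (β,s): 0.16·log₂(0.8869) = -0.0277
  (β,t): 0.14·log₂(1.5909) = 0.0938
Sum = 0.050 bits.

0.050 bits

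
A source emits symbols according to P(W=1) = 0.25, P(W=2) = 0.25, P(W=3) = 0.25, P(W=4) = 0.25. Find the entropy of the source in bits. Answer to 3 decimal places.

H(W) = −Σ p·log₂ p.
  −(0.25)·log₂(0.25) = 0.5000
  −(0.25)·log₂(0.25) = 0.5000
  −(0.25)·log₂(0.25) = 0.5000
  −(0.25)·log₂(0.25) = 0.5000
Sum: 0.5000 + 0.5000 + 0.5000 + 0.5000 = 2.000 bits.

2.000 bits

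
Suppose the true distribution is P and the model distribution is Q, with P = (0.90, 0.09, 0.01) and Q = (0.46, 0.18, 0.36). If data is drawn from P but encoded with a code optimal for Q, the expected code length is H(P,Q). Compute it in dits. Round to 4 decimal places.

0.3750 dits

H(P,Q) = −Σ p·log₁₀ q.
  −0.90·log₁₀(0.46) = 0.30352
  −0.09·log₁₀(0.18) = 0.06703
  −0.01·log₁₀(0.36) = 0.00444
H(P,Q) = 0.3750 dits.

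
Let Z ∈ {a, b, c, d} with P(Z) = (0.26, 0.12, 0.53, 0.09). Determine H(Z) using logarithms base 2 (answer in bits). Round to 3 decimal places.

1.670 bits

H(Z) = −Σ p·log₂ p.
  −(0.26)·log₂(0.26) = 0.5053
  −(0.12)·log₂(0.12) = 0.3671
  −(0.53)·log₂(0.53) = 0.4854
  −(0.09)·log₂(0.09) = 0.3127
Sum: 0.5053 + 0.3671 + 0.4854 + 0.3127 = 1.670 bits.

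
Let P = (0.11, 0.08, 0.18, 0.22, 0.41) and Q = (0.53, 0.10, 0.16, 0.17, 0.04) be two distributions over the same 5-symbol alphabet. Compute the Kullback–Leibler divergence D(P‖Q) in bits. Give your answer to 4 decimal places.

D(P‖Q) = Σ p·log₂(p/q).
  0.11·log₂(0.11/0.53) = -0.24953
  0.08·log₂(0.08/0.10) = -0.02575
  0.18·log₂(0.18/0.16) = 0.03059
  0.22·log₂(0.22/0.17) = 0.08183
  0.41·log₂(0.41/0.04) = 1.37660
D(P‖Q) = 1.2137 bits.

1.2137 bits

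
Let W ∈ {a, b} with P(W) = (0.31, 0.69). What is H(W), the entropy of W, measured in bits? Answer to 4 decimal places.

H(W) = −Σ p·log₂ p.
  −(0.31)·log₂(0.31) = 0.52379
  −(0.69)·log₂(0.69) = 0.36938
Sum: 0.52379 + 0.36938 = 0.8932 bits.

0.8932 bits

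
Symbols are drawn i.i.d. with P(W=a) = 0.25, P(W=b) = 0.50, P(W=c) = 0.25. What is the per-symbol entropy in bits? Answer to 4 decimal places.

H(W) = −Σ p·log₂ p.
  −(0.25)·log₂(0.25) = 0.50000
  −(0.50)·log₂(0.50) = 0.50000
  −(0.25)·log₂(0.25) = 0.50000
Sum: 0.50000 + 0.50000 + 0.50000 = 1.5000 bits.

1.5000 bits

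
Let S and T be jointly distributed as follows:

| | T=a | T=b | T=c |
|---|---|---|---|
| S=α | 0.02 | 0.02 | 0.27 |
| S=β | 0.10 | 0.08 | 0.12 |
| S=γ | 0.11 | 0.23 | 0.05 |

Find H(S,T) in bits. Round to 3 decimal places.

2.781 bits

H(S,T) = −Σ p(x,y)·log₂ p(x,y) over all 9 cells.
  cell (α,a): −0.02·log₂0.02 = 0.1129
  cell (α,b): −0.02·log₂0.02 = 0.1129
  cell (α,c): −0.27·log₂0.27 = 0.5100
  cell (β,a): −0.10·log₂0.10 = 0.3322
  cell (β,b): −0.08·log₂0.08 = 0.2915
  cell (β,c): −0.12·log₂0.12 = 0.3671
  cell (γ,a): −0.11·log₂0.11 = 0.3503
  cell (γ,b): −0.23·log₂0.23 = 0.4877
  cell (γ,c): −0.05·log₂0.05 = 0.2161
Sum = 2.781 bits.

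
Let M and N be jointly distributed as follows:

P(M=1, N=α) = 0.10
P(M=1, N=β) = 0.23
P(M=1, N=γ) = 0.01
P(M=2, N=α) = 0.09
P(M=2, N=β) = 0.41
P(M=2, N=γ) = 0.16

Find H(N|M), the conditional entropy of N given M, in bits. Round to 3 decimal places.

1.225 bits

Chain rule: H(N|M) = H(M,N) − H(M).
Marginals: p(M) = (0.3400, 0.6600), p(N) = (0.1900, 0.6400, 0.1700).
H(M,N) = 2.1494 bits; H(M) = 0.9248 bits.
H(N|M) = 2.1494 − 0.9248 = 1.225 bits.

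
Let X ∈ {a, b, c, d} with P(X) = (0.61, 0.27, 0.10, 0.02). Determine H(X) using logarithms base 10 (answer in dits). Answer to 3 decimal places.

0.418 dits

H(X) = −Σ p·log₁₀ p.
  −(0.61)·log₁₀(0.61) = 0.1309
  −(0.27)·log₁₀(0.27) = 0.1535
  −(0.10)·log₁₀(0.10) = 0.1000
  −(0.02)·log₁₀(0.02) = 0.0340
Sum: 0.1309 + 0.1535 + 0.1000 + 0.0340 = 0.418 dits.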